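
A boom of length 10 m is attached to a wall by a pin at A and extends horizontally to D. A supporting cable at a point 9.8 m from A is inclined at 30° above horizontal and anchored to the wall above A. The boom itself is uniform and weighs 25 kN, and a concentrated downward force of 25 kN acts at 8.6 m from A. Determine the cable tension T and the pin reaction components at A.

T = 69.39 kN, A_x = 60.09 kN, A_y = 15.31 kN

ΣM about A: T·sin30°·9.8 − 25·5 − 25·8.6 = 0 → T = 340/(9.8·0.5) = 69.3878 ≈ 69.39 kN.
ΣF_x = 0: A_x − T·cos30° = 0 → A_x = 69.3878 × 0.866025 = 60.09 kN.
ΣF_y = 0: A_y + T·sin30° − 25 − 25 = 0 → A_y = 50 − 69.3878 × 0.5 = 15.31 kN.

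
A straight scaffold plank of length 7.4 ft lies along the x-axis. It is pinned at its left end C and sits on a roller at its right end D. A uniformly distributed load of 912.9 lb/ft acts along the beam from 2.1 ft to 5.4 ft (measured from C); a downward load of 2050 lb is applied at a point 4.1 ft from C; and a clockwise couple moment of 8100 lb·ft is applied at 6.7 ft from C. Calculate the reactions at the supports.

Resultant of the distributed load: 912.9 × 3.3 = 3012.57 lb at 3.75 ft from C.
Moments about C: D_y·7.4 − (912.9·3.3)·3.75 − 2050·4.1 − 8100 = 0 → D_y = 27802.1375/7.4 = 3757.05 ≈ 3757 lb.
ΣF_y = 0: C_y + 3757.05 − 912.9·3.3 − 2050 = 0 → C_y = 1306 lb.
ΣF_x = 0: no horizontal applied forces, so C_x = 0.

C_x = 0, C_y = 1306 lb, D_y = 3757 lb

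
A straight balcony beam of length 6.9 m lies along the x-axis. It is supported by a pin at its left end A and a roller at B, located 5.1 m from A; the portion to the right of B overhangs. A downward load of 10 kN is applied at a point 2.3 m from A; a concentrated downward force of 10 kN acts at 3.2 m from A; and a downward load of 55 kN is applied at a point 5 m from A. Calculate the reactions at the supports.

ΣM about A: B_y·5.1 − 10·2.3 − 10·3.2 − 55·5 = 0 → B_y = 330/5.1 = 64.7059 ≈ 64.71 kN.
ΣF_y = 0: A_y + 64.7059 − 10 − 10 − 55 = 0 → A_y = 10.29 kN.
ΣF_x = 0: no horizontal applied forces, so A_x = 0.

A_x = 0, A_y = 10.29 kN, B_y = 64.71 kN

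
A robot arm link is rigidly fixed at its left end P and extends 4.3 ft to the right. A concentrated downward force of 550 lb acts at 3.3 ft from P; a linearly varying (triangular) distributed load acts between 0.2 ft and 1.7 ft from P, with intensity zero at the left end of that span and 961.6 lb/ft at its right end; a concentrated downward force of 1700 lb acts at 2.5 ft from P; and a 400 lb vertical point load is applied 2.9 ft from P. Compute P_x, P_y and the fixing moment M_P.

P_x = 0, P_y = 3371 lb, M_P = 8090 lb·ft

Resultant of the triangular load: ½ × 961.6 × 1.5 = 721.2 lb, acting at 1.2 ft from P (one-third of the span from the peak).
ΣF_x = 0: P_x = 0.
ΣF_y = 0: P_y − 550 − ½·961.6·1.5 − 1700 − 400 = 0 → P_y = 3371 lb.
ΣM about P: M_P − 550·3.3 − (½·961.6·1.5)·1.2 − 1700·2.5 − 400·2.9 = 0 → M_P = 8090 lb·ft.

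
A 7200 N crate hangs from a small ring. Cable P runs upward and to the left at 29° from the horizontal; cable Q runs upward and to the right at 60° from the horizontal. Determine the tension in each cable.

T_P = 3601 N, T_Q = 6298 N

ΣF_x = 0: −T_P·cos29° + T_Q·cos60° = 0 → T_Q = 1.74924·T_P.
ΣF_y = 0: T_P·sin29° + T_Q·sin60° = 7200.
Substitute: T_P·(0.48481 + 1.74924·0.866025) = 7200 → T_P = 3600.55 ≈ 3601 N.
Then T_Q = 1.74924 × 3600.55 = 6298 N.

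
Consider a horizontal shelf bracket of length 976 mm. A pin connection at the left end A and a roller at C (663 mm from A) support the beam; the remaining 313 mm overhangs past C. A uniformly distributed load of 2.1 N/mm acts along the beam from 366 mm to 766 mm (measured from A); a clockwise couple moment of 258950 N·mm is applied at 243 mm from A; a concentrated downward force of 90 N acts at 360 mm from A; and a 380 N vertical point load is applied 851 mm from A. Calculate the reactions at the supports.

Resultant of the distributed load: 2.1 × 400 = 840 N at 566 mm from A.
ΣM about A: C_y·663 − (2.1·400)·566 − 258950 − 90·360 − 380·851 = 0 → C_y = 1090170/663 = 1644.3 ≈ 1644 N.
ΣF_y = 0: A_y + 1644.3 − 2.1·400 − 90 − 380 = 0 → A_y = -334.3 N.
ΣF_x = 0: no horizontal applied forces, so A_x = 0.

A_x = 0, A_y = -334.3 N, C_y = 1644 N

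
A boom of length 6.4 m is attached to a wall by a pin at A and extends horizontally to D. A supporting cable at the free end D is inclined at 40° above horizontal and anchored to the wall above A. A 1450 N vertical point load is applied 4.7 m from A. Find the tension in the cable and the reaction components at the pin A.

ΣM about A: T·sin40°·6.4 − 1450·4.7 = 0 → T = 6815/(6.4·0.642788) = 1656.6 ≈ 1657 N.
ΣF_x = 0: A_x − T·cos40° = 0 → A_x = 1656.6 × 0.766044 = 1269 N.
ΣF_y = 0: A_y + T·sin40° − 1450 = 0 → A_y = 1450 − 1656.6 × 0.642788 = 385.2 N.

T = 1657 N, A_x = 1269 N, A_y = 385.2 N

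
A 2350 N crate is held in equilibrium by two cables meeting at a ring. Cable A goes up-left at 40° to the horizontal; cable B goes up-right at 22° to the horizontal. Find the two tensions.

T_A = 2468 N, T_B = 2039 N

ΣF_x = 0: −T_A·cos40° + T_B·cos22° = 0 → T_B = 0.826206·T_A.
ΣF_y = 0: T_A·sin40° + T_B·sin22° = 2350.
Substitute: T_A·(0.642788 + 0.826206·0.374607) = 2350 → T_A = 2467.73 ≈ 2468 N.
Then T_B = 0.826206 × 2467.73 = 2039 N.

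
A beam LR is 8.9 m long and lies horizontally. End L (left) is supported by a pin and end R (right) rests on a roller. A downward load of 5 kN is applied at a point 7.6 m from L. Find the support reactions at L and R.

Taking moments about L: R_y·8.9 − 5·7.6 = 0 → R_y = 38/8.9 = 4.26966 ≈ 4.270 kN.
ΣF_y = 0: L_y + 4.26966 − 5 = 0 → L_y = 0.7303 kN.
ΣF_x = 0: no horizontal applied forces, so L_x = 0.

L_x = 0, L_y = 0.7303 kN, R_y = 4.270 kN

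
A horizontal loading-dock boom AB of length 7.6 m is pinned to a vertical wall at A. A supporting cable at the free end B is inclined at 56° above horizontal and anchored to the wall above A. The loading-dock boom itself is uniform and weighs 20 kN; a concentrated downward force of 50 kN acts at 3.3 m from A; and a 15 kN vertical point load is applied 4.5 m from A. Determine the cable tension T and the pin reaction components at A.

T = 48.96 kN, A_x = 27.38 kN, A_y = 44.41 kN

ΣM about A: T·sin56°·7.6 − 20·3.8 − 50·3.3 − 15·4.5 = 0 → T = 308.5/(7.6·0.829038) = 48.9629 ≈ 48.96 kN.
ΣF_x = 0: A_x − T·cos56° = 0 → A_x = 48.9629 × 0.559193 = 27.38 kN.
ΣF_y = 0: A_y + T·sin56° − 20 − 50 − 15 = 0 → A_y = 85 − 48.9629 × 0.829038 = 44.41 kN.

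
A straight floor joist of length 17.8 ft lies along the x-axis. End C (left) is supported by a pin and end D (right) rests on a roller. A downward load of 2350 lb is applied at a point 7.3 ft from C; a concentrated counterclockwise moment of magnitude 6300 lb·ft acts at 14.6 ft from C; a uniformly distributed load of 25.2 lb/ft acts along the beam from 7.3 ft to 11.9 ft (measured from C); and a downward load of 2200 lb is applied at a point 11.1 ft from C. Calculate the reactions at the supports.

Resultant of the distributed load: 25.2 × 4.6 = 115.92 lb at 9.6 ft from C.
Moments about C: D_y·17.8 − 2350·7.3 + 6300 − (25.2·4.6)·9.6 − 2200·11.1 = 0 → D_y = 36387.832/17.8 = 2044.26 ≈ 2044 lb.
ΣF_y = 0: C_y + 2044.26 − 2350 − 25.2·4.6 − 2200 = 0 → C_y = 2622 lb.
ΣF_x = 0: no horizontal applied forces, so C_x = 0.

C_x = 0, C_y = 2622 lb, D_y = 2044 lb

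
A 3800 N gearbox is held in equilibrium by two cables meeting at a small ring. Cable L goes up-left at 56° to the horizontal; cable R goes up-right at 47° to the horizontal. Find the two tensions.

ΣF_x = 0: −T_L·cos56° + T_R·cos47° = 0 → T_R = 0.819933·T_L.
ΣF_y = 0: T_L·sin56° + T_R·sin47° = 3800.
Substitute: T_L·(0.829038 + 0.819933·0.731354) = 3800 → T_L = 2659.76 ≈ 2660 N.
Then T_R = 0.819933 × 2659.76 = 2181 N.

T_L = 2660 N, T_R = 2181 N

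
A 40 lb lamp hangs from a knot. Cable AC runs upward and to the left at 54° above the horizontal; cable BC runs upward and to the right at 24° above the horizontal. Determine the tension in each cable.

ΣF_x = 0: −T_AC·cos54° + T_BC·cos24° = 0 → T_BC = 0.643411·T_AC.
ΣF_y = 0: T_AC·sin54° + T_BC·sin24° = 40.
Substitute: T_AC·(0.809017 + 0.643411·0.406737) = 40 → T_AC = 37.3582 ≈ 37.36 lb.
Then T_BC = 0.643411 × 37.3582 = 24.04 lb.

T_AC = 37.36 lb, T_BC = 24.04 lb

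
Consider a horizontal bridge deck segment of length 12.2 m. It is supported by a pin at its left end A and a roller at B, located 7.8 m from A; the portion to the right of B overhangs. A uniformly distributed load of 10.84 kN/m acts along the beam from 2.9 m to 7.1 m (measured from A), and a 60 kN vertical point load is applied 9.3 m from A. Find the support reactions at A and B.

A_x = 0, A_y = 4.805 kN, B_y = 100.7 kN

Resultant of the distributed load: 10.84 × 4.2 = 45.528 kN at 5 m from A.
Taking moments about A: B_y·7.8 − (10.84·4.2)·5 − 60·9.3 = 0 → B_y = 785.64/7.8 = 100.723 ≈ 100.7 kN.
ΣF_y = 0: A_y + 100.723 − 10.84·4.2 − 60 = 0 → A_y = 4.805 kN.
ΣF_x = 0: no horizontal applied forces, so A_x = 0.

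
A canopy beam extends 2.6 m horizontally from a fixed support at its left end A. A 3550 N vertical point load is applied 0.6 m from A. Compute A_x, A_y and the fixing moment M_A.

A_x = 0, A_y = 3550 N, M_A = 2130 N·m

ΣF_x = 0: A_x = 0.
ΣF_y = 0: A_y − 3550 = 0 → A_y = 3550 N.
ΣM about A: M_A − 3550·0.6 = 0 → M_A = 2130 N·m.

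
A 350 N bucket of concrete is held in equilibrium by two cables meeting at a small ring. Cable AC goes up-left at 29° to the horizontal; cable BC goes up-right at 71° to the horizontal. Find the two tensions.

T_AC = 115.7 N, T_BC = 310.8 N

ΣF_x = 0: −T_AC·cos29° + T_BC·cos71° = 0 → T_BC = 2.68644·T_AC.
ΣF_y = 0: T_AC·sin29° + T_BC·sin71° = 350.
Substitute: T_AC·(0.48481 + 2.68644·0.945519) = 350 → T_AC = 115.707 ≈ 115.7 N.
Then T_BC = 2.68644 × 115.707 = 310.8 N.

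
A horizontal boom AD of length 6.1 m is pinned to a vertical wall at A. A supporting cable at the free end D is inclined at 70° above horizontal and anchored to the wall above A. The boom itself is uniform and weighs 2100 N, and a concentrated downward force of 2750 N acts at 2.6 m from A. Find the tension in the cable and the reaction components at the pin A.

T = 2365 N, A_x = 808.8 N, A_y = 2628 N

ΣM about A: T·sin70°·6.1 − 2100·3.05 − 2750·2.6 = 0 → T = 13555/(6.1·0.939693) = 2364.74 ≈ 2365 N.
ΣF_x = 0: A_x − T·cos70° = 0 → A_x = 2364.74 × 0.34202 = 808.8 N.
ΣF_y = 0: A_y + T·sin70° − 2100 − 2750 = 0 → A_y = 4850 − 2364.74 × 0.939693 = 2628 N.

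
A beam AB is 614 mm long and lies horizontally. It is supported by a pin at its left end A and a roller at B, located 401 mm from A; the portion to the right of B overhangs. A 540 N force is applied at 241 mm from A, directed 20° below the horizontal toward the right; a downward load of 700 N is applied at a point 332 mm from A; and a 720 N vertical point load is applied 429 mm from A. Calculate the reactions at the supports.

A_x = -507.4 N, A_y = 143.9 N, B_y = 1461 N

Taking moments about A: B_y·401 − 540·sin20°·241 − 700·332 − 720·429 = 0 → B_y = 585791/401 = 1460.83 ≈ 1461 N.
ΣF_y = 0: A_y + 1460.83 − 540·sin20° − 700 − 720 = 0 → A_y = 143.9 N.
ΣF_x = 0: A_x + 540·cos20° = 0 → A_x = -507.4 N.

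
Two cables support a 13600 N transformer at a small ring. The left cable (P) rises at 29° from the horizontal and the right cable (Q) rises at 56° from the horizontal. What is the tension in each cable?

T_P = 7634 N, T_Q = 11940 N

ΣF_x = 0: −T_P·cos29° + T_Q·cos56° = 0 → T_Q = 1.56408·T_P.
ΣF_y = 0: T_P·sin29° + T_Q·sin56° = 13600.
Substitute: T_P·(0.48481 + 1.56408·0.829038) = 13600 → T_P = 7634.05 ≈ 7634 N.
Then T_Q = 1.56408 × 7634.05 = 11940 N.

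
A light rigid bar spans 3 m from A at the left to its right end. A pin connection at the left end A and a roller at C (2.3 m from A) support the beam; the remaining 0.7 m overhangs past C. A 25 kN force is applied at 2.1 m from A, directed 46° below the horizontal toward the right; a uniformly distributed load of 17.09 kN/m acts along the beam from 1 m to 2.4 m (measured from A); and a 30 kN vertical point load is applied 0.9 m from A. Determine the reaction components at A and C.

A_x = -17.37 kN, A_y = 26.07 kN, C_y = 45.84 kN

Resultant of the distributed load: 17.09 × 1.4 = 23.926 kN at 1.7 m from A.
Moments about A: C_y·2.3 − 25·sin46°·2.1 − (17.09·1.4)·1.7 − 30·0.9 = 0 → C_y = 105.44/2.3 = 45.8435 ≈ 45.84 kN.
ΣF_y = 0: A_y + 45.8435 − 25·sin46° − 17.09·1.4 − 30 = 0 → A_y = 26.07 kN.
ΣF_x = 0: A_x + 25·cos46° = 0 → A_x = -17.37 kN.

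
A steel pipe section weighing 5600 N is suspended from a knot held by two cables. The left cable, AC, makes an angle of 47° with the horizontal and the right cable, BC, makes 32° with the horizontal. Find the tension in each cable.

T_AC = 4838 N, T_BC = 3891 N

ΣF_x = 0: −T_AC·cos47° + T_BC·cos32° = 0 → T_BC = 0.804198·T_AC.
ΣF_y = 0: T_AC·sin47° + T_BC·sin32° = 5600.
Substitute: T_AC·(0.731354 + 0.804198·0.529919) = 5600 → T_AC = 4837.96 ≈ 4838 N.
Then T_BC = 0.804198 × 4837.96 = 3891 N.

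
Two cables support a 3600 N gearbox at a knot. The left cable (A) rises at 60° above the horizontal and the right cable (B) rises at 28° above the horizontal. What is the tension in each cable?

ΣF_x = 0: −T_A·cos60° + T_B·cos28° = 0 → T_B = 0.566285·T_A.
ΣF_y = 0: T_A·sin60° + T_B·sin28° = 3600.
Substitute: T_A·(0.866025 + 0.566285·0.469472) = 3600 → T_A = 3180.55 ≈ 3181 N.
Then T_B = 0.566285 × 3180.55 = 1801 N.

T_A = 3181 N, T_B = 1801 N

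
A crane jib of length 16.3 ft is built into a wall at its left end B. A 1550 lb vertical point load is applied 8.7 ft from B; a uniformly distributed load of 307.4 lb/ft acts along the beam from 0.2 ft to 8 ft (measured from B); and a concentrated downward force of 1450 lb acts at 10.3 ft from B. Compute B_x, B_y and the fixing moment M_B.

Resultant of the distributed load: 307.4 × 7.8 = 2397.72 lb at 4.1 ft from B.
ΣF_x = 0: B_x = 0.
ΣF_y = 0: B_y − 1550 − 307.4·7.8 − 1450 = 0 → B_y = 5398 lb.
ΣM about B: M_B − 1550·8.7 − (307.4·7.8)·4.1 − 1450·10.3 = 0 → M_B = 38250 lb·ft.

B_x = 0, B_y = 5398 lb, M_B = 38250 lb·ft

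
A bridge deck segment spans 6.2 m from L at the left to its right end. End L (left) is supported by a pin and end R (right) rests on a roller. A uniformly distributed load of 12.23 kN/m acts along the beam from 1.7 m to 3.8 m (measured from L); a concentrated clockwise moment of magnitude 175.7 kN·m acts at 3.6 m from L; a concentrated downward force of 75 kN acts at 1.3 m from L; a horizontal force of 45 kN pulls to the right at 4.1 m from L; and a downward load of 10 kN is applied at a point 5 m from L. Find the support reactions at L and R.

L_x = -45.00 kN, L_y = 47.16 kN, R_y = 63.52 kN

Resultant of the distributed load: 12.23 × 2.1 = 25.683 kN at 2.75 m from L.
ΣM about L: R_y·6.2 − (12.23·2.1)·2.75 − 175.7 − 75·1.3 − 10·5 = 0 → R_y = 393.82825/6.2 = 63.5207 ≈ 63.52 kN.
ΣF_y = 0: L_y + 63.5207 − 12.23·2.1 − 75 − 10 = 0 → L_y = 47.16 kN.
ΣF_x = 0: L_x + 45 = 0 → L_x = -45.00 kN.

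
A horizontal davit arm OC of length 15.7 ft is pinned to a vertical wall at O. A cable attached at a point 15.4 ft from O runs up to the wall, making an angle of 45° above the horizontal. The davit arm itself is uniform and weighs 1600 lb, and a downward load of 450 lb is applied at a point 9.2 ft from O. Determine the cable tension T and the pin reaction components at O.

T = 1534 lb, O_x = 1084 lb, O_y = 965.6 lb

ΣM about O: T·sin45°·15.4 − 1600·7.85 − 450·9.2 = 0 → T = 16700/(15.4·0.707107) = 1533.59 ≈ 1534 lb.
ΣF_x = 0: O_x − T·cos45° = 0 → O_x = 1533.59 × 0.707107 = 1084 lb.
ΣF_y = 0: O_y + T·sin45° − 1600 − 450 = 0 → O_y = 2050 − 1533.59 × 0.707107 = 965.6 lb.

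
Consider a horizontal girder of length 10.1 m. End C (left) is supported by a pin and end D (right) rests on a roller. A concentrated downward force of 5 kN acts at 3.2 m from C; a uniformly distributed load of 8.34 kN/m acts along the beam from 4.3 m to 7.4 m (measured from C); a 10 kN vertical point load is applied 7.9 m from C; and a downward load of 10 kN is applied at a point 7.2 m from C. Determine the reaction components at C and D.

Resultant of the distributed load: 8.34 × 3.1 = 25.854 kN at 5.85 m from C.
Moments about C: D_y·10.1 − 5·3.2 − (8.34·3.1)·5.85 − 10·7.9 − 10·7.2 = 0 → D_y = 318.2459/10.1 = 31.5095 ≈ 31.51 kN.
ΣF_y = 0: C_y + 31.5095 − 5 − 8.34·3.1 − 10 − 10 = 0 → C_y = 19.34 kN.
ΣF_x = 0: no horizontal applied forces, so C_x = 0.

C_x = 0, C_y = 19.34 kN, D_y = 31.51 kN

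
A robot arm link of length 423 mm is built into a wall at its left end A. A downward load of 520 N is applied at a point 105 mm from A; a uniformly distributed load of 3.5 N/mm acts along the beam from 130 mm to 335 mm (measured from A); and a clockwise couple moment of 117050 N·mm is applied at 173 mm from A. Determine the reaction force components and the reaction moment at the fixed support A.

Resultant of the distributed load: 3.5 × 205 = 717.5 N at 232.5 mm from A.
ΣF_x = 0: A_x = 0.
ΣF_y = 0: A_y − 520 − 3.5·205 = 0 → A_y = 1238 N.
ΣM about A: M_A − 520·105 − (3.5·205)·232.5 − 117050 = 0 → M_A = 338500 N·mm.

A_x = 0, A_y = 1238 N, M_A = 338500 N·mm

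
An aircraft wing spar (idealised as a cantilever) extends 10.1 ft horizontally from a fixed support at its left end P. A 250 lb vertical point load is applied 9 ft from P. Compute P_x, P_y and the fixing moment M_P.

P_x = 0, P_y = 250.0 lb, M_P = 2250 lb·ft

ΣF_x = 0: P_x = 0.
ΣF_y = 0: P_y − 250 = 0 → P_y = 250.0 lb.
ΣM about P: M_P − 250·9 = 0 → M_P = 2250 lb·ft.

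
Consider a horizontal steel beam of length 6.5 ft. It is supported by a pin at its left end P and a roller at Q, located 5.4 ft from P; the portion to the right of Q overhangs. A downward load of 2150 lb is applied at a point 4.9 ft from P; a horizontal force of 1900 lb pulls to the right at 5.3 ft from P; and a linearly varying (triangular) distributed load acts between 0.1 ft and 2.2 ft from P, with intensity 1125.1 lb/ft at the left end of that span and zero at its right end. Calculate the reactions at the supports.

P_x = -1900 lb, P_y = 1205 lb, Q_y = 2126 lb

Resultant of the triangular load: ½ × 1125.1 × 2.1 = 1181.355 lb, acting at 0.8 ft from P (one-third of the span from the peak).
Moments about P: Q_y·5.4 − 2150·4.9 − (½·1125.1·2.1)·0.8 = 0 → Q_y = 11480.084/5.4 = 2125.94 ≈ 2126 lb.
ΣF_y = 0: P_y + 2125.94 − 2150 − ½·1125.1·2.1 = 0 → P_y = 1205 lb.
ΣF_x = 0: P_x + 1900 = 0 → P_x = -1900 lb.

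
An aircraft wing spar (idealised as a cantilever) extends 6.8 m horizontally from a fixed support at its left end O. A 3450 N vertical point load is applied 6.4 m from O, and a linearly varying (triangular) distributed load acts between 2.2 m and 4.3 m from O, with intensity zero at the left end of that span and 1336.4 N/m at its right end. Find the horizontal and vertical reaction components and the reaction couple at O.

O_x = 0, O_y = 4853 N, M_O = 27130 N·m

Resultant of the triangular load: ½ × 1336.4 × 2.1 = 1403.22 N, acting at 3.6 m from O (one-third of the span from the peak).
ΣF_x = 0: O_x = 0.
ΣF_y = 0: O_y − 3450 − ½·1336.4·2.1 = 0 → O_y = 4853 N.
ΣM about O: M_O − 3450·6.4 − (½·1336.4·2.1)·3.6 = 0 → M_O = 27130 N·m.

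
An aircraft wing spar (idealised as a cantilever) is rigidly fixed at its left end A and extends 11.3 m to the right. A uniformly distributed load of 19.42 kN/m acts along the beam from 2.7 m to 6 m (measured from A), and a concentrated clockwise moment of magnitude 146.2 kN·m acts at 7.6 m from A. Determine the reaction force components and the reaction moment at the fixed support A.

A_x = 0, A_y = 64.09 kN, M_A = 425.0 kN·m

Resultant of the distributed load: 19.42 × 3.3 = 64.086 kN at 4.35 m from A.
ΣF_x = 0: A_x = 0.
ΣF_y = 0: A_y − 19.42·3.3 = 0 → A_y = 64.09 kN.
ΣM about A: M_A − (19.42·3.3)·4.35 − 146.2 = 0 → M_A = 425.0 kN·m.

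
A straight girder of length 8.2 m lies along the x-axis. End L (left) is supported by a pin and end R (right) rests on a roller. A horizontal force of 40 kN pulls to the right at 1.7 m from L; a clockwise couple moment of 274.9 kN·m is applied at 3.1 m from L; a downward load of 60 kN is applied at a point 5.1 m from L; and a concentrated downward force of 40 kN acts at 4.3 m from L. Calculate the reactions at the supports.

Moments about L: R_y·8.2 − 274.9 − 60·5.1 − 40·4.3 = 0 → R_y = 752.9/8.2 = 91.8171 ≈ 91.82 kN.
ΣF_y = 0: L_y + 91.8171 − 60 − 40 = 0 → L_y = 8.183 kN.
ΣF_x = 0: L_x + 40 = 0 → L_x = -40.00 kN.

L_x = -40.00 kN, L_y = 8.183 kN, R_y = 91.82 kN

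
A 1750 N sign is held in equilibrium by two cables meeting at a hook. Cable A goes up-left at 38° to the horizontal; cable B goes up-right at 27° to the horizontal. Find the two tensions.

T_A = 1720 N, T_B = 1522 N

ΣF_x = 0: −T_A·cos38° + T_B·cos27° = 0 → T_B = 0.884405·T_A.
ΣF_y = 0: T_A·sin38° + T_B·sin27° = 1750.
Substitute: T_A·(0.615661 + 0.884405·0.45399) = 1750 → T_A = 1720.46 ≈ 1720 N.
Then T_B = 0.884405 × 1720.46 = 1522 N.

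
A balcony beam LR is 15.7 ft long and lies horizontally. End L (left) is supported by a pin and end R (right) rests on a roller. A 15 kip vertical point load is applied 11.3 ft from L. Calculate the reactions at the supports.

L_x = 0, L_y = 4.204 kip, R_y = 10.80 kip

Taking moments about L: R_y·15.7 − 15·11.3 = 0 → R_y = 169.5/15.7 = 10.7962 ≈ 10.80 kip.
ΣF_y = 0: L_y + 10.7962 − 15 = 0 → L_y = 4.204 kip.
ΣF_x = 0: no horizontal applied forces, so L_x = 0.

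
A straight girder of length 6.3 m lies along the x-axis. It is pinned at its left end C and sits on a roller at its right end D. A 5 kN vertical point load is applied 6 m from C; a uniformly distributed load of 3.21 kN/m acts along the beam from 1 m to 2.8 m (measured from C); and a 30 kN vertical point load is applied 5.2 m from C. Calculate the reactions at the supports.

Resultant of the distributed load: 3.21 × 1.8 = 5.778 kN at 1.9 m from C.
Taking moments about C: D_y·6.3 − 5·6 − (3.21·1.8)·1.9 − 30·5.2 = 0 → D_y = 196.9782/6.3 = 31.2664 ≈ 31.27 kN.
ΣF_y = 0: C_y + 31.2664 − 5 − 3.21·1.8 − 30 = 0 → C_y = 9.512 kN.
ΣF_x = 0: no horizontal applied forces, so C_x = 0.

C_x = 0, C_y = 9.512 kN, D_y = 31.27 kN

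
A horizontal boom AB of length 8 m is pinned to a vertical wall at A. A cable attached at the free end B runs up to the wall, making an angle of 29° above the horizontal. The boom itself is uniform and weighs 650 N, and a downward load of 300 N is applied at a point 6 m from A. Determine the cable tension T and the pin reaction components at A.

ΣM about A: T·sin29°·8 − 650·4 − 300·6 = 0 → T = 4400/(8·0.48481) = 1134.47 ≈ 1134 N.
ΣF_x = 0: A_x − T·cos29° = 0 → A_x = 1134.47 × 0.87462 = 992.2 N.
ΣF_y = 0: A_y + T·sin29° − 650 − 300 = 0 → A_y = 950 − 1134.47 × 0.48481 = 400.0 N.

T = 1134 N, A_x = 992.2 N, A_y = 400.0 N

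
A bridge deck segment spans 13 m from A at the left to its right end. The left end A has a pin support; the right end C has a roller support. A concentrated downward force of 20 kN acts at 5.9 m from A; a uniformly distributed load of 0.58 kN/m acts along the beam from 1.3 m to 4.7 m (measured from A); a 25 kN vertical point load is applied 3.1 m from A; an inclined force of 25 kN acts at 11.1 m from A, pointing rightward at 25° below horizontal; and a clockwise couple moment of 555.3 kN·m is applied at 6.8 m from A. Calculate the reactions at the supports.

A_x = -22.66 kN, A_y = -9.693 kN, C_y = 67.23 kN

Resultant of the distributed load: 0.58 × 3.4 = 1.972 kN at 3 m from A.
Taking moments about A: C_y·13 − 20·5.9 − (0.58·3.4)·3 − 25·3.1 − 25·sin25°·11.1 − 555.3 = 0 → C_y = 873.993/13 = 67.2302 ≈ 67.23 kN.
ΣF_y = 0: A_y + 67.2302 − 20 − 0.58·3.4 − 25 − 25·sin25° = 0 → A_y = -9.693 kN.
ΣF_x = 0: A_x + 25·cos25° = 0 → A_x = -22.66 kN.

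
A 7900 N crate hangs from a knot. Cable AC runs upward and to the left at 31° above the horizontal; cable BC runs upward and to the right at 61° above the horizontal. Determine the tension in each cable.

ΣF_x = 0: −T_AC·cos31° + T_BC·cos61° = 0 → T_BC = 1.76805·T_AC.
ΣF_y = 0: T_AC·sin31° + T_BC·sin61° = 7900.
Substitute: T_AC·(0.515038 + 1.76805·0.87462) = 7900 → T_AC = 3832.33 ≈ 3832 N.
Then T_BC = 1.76805 × 3832.33 = 6776 N.

T_AC = 3832 N, T_BC = 6776 N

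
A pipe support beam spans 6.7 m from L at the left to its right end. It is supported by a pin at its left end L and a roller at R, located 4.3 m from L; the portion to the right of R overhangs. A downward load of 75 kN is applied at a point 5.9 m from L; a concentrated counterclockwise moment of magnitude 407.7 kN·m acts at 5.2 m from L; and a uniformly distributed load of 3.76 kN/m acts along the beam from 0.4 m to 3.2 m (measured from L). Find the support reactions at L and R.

Resultant of the distributed load: 3.76 × 2.8 = 10.528 kN at 1.8 m from L.
ΣM about L: R_y·4.3 − 75·5.9 + 407.7 − (3.76·2.8)·1.8 = 0 → R_y = 53.7504/4.3 = 12.5001 ≈ 12.50 kN.
ΣF_y = 0: L_y + 12.5001 − 75 − 3.76·2.8 = 0 → L_y = 73.03 kN.
ΣF_x = 0: no horizontal applied forces, so L_x = 0.

L_x = 0, L_y = 73.03 kN, R_y = 12.50 kN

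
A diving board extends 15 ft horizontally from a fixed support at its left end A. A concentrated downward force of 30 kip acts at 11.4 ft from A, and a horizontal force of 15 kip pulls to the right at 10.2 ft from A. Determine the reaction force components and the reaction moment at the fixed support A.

A_x = -15.00 kip, A_y = 30.00 kip, M_A = 342.0 kip·ft

ΣF_x = 0: A_x + 15 = 0 → A_x = -15.00 kip.
ΣF_y = 0: A_y − 30 = 0 → A_y = 30.00 kip.
ΣM about A: M_A − 30·11.4 = 0 → M_A = 342.0 kip·ft.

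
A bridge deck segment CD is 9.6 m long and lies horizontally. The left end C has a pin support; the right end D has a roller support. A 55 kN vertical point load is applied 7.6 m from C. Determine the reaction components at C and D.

C_x = 0, C_y = 11.46 kN, D_y = 43.54 kN

Taking moments about C: D_y·9.6 − 55·7.6 = 0 → D_y = 418/9.6 = 43.5417 ≈ 43.54 kN.
ΣF_y = 0: C_y + 43.5417 − 55 = 0 → C_y = 11.46 kN.
ΣF_x = 0: no horizontal applied forces, so C_x = 0.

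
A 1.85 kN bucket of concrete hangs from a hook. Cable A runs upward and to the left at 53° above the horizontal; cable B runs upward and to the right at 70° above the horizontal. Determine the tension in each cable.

T_A = 0.7545 kN, T_B = 1.328 kN

ΣF_x = 0: −T_A·cos53° + T_B·cos70° = 0 → T_B = 1.75959·T_A.
ΣF_y = 0: T_A·sin53° + T_B·sin70° = 1.85.
Substitute: T_A·(0.798636 + 1.75959·0.939693) = 1.85 → T_A = 0.754452 ≈ 0.7545 kN.
Then T_B = 1.75959 × 0.754452 = 1.328 kN.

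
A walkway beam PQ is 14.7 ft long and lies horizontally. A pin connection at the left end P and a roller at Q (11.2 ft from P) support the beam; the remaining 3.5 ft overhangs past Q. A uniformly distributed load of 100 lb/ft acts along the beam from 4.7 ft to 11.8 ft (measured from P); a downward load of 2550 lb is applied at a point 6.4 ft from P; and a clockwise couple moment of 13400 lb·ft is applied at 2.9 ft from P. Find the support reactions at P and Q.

Resultant of the distributed load: 100 × 7.1 = 710 lb at 8.25 ft from P.
ΣM about P: Q_y·11.2 − (100·7.1)·8.25 − 2550·6.4 − 13400 = 0 → Q_y = 35577.5/11.2 = 3176.56 ≈ 3177 lb.
ΣF_y = 0: P_y + 3176.56 − 100·7.1 − 2550 = 0 → P_y = 83.44 lb.
ΣF_x = 0: no horizontal applied forces, so P_x = 0.

P_x = 0, P_y = 83.44 lb, Q_y = 3177 lb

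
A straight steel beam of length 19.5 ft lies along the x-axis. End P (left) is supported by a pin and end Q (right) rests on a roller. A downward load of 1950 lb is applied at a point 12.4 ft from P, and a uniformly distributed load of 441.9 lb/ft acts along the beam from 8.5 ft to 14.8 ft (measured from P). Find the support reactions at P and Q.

P_x = 0, P_y = 1831 lb, Q_y = 2903 lb

Resultant of the distributed load: 441.9 × 6.3 = 2783.97 lb at 11.65 ft from P.
Taking moments about P: Q_y·19.5 − 1950·12.4 − (441.9·6.3)·11.65 = 0 → Q_y = 56613.2505/19.5 = 2903.24 ≈ 2903 lb.
ΣF_y = 0: P_y + 2903.24 − 1950 − 441.9·6.3 = 0 → P_y = 1831 lb.
ΣF_x = 0: no horizontal applied forces, so P_x = 0.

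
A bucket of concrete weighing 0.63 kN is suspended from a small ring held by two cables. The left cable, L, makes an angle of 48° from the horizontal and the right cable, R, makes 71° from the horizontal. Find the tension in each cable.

T_L = 0.2345 kN, T_R = 0.4820 kN

ΣF_x = 0: −T_L·cos48° + T_R·cos71° = 0 → T_R = 2.05527·T_L.
ΣF_y = 0: T_L·sin48° + T_R·sin71° = 0.63.
Substitute: T_L·(0.743145 + 2.05527·0.945519) = 0.63 → T_L = 0.234511 ≈ 0.2345 kN.
Then T_R = 2.05527 × 0.234511 = 0.4820 kN.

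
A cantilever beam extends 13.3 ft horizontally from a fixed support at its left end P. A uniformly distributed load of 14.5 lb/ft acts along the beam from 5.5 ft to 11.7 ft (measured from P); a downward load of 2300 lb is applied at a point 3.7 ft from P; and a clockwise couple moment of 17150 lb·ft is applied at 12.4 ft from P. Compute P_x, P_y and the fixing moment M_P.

P_x = 0, P_y = 2390 lb, M_P = 26430 lb·ft

Resultant of the distributed load: 14.5 × 6.2 = 89.9 lb at 8.6 ft from P.
ΣF_x = 0: P_x = 0.
ΣF_y = 0: P_y − 14.5·6.2 − 2300 = 0 → P_y = 2390 lb.
ΣM about P: M_P − (14.5·6.2)·8.6 − 2300·3.7 − 17150 = 0 → M_P = 26430 lb·ft.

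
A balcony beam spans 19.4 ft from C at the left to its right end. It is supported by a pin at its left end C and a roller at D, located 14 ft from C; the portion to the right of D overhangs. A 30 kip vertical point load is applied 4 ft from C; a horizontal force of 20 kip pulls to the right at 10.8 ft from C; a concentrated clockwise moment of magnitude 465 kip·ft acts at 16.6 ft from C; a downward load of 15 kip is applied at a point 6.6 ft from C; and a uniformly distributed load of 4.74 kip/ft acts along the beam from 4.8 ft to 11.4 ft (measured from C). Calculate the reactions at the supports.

Resultant of the distributed load: 4.74 × 6.6 = 31.284 kip at 8.1 ft from C.
Moments about C: D_y·14 − 30·4 − 465 − 15·6.6 − (4.74·6.6)·8.1 = 0 → D_y = 937.4004/14 = 66.9572 ≈ 66.96 kip.
ΣF_y = 0: C_y + 66.9572 − 30 − 15 − 4.74·6.6 = 0 → C_y = 9.327 kip.
ΣF_x = 0: C_x + 20 = 0 → C_x = -20.00 kip.

C_x = -20.00 kip, C_y = 9.327 kip, D_y = 66.96 kip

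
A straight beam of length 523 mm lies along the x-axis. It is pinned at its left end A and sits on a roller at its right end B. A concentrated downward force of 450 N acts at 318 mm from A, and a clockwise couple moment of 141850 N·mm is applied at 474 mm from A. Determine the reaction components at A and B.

Moments about A: B_y·523 − 450·318 − 141850 = 0 → B_y = 284950/523 = 544.837 ≈ 544.8 N.
ΣF_y = 0: A_y + 544.837 − 450 = 0 → A_y = -94.84 N.
ΣF_x = 0: no horizontal applied forces, so A_x = 0.

A_x = 0, A_y = -94.84 N, B_y = 544.8 N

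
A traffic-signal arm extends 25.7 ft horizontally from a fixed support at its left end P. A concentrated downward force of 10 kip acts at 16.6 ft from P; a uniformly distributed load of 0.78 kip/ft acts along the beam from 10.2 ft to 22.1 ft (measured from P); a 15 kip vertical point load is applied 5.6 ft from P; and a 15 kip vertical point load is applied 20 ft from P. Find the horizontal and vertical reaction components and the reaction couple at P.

P_x = 0, P_y = 49.28 kip, M_P = 699.9 kip·ft

Resultant of the distributed load: 0.78 × 11.9 = 9.282 kip at 16.15 ft from P.
ΣF_x = 0: P_x = 0.
ΣF_y = 0: P_y − 10 − 0.78·11.9 − 15 − 15 = 0 → P_y = 49.28 kip.
ΣM about P: M_P − 10·16.6 − (0.78·11.9)·16.15 − 15·5.6 − 15·20 = 0 → M_P = 699.9 kip·ft.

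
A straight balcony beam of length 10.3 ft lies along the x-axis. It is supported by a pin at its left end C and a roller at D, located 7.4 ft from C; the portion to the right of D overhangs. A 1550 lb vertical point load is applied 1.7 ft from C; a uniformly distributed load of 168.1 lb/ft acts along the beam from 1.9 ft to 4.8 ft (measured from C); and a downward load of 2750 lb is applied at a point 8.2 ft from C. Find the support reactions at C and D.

Resultant of the distributed load: 168.1 × 2.9 = 487.49 lb at 3.35 ft from C.
ΣM about C: D_y·7.4 − 1550·1.7 − (168.1·2.9)·3.35 − 2750·8.2 = 0 → D_y = 26818.0915/7.4 = 3624.07 ≈ 3624 lb.
ΣF_y = 0: C_y + 3624.07 − 1550 − 168.1·2.9 − 2750 = 0 → C_y = 1163 lb.
ΣF_x = 0: no horizontal applied forces, so C_x = 0.

C_x = 0, C_y = 1163 lb, D_y = 3624 lb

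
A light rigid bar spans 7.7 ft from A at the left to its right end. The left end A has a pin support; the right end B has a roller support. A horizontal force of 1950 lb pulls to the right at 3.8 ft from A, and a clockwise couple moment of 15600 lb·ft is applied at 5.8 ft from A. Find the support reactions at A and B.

Taking moments about A: B_y·7.7 − 15600 = 0 → B_y = 15600/7.7 = 2025.97 ≈ 2026 lb.
ΣF_y = 0: A_y + 2025.97  = 0 → A_y = -2026 lb.
ΣF_x = 0: A_x + 1950 = 0 → A_x = -1950 lb.

A_x = -1950 lb, A_y = -2026 lb, B_y = 2026 lb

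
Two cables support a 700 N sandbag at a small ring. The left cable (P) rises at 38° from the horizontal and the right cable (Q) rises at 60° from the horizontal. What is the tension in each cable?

ΣF_x = 0: −T_P·cos38° + T_Q·cos60° = 0 → T_Q = 1.57602·T_P.
ΣF_y = 0: T_P·sin38° + T_Q·sin60° = 700.
Substitute: T_P·(0.615661 + 1.57602·0.866025) = 700 → T_P = 353.44 ≈ 353.4 N.
Then T_Q = 1.57602 × 353.44 = 557.0 N.

T_P = 353.4 N, T_Q = 557.0 N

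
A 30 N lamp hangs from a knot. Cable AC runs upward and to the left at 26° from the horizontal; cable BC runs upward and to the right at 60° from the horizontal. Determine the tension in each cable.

ΣF_x = 0: −T_AC·cos26° + T_BC·cos60° = 0 → T_BC = 1.79759·T_AC.
ΣF_y = 0: T_AC·sin26° + T_BC·sin60° = 30.
Substitute: T_AC·(0.438371 + 1.79759·0.866025) = 30 → T_AC = 15.0366 ≈ 15.04 N.
Then T_BC = 1.79759 × 15.0366 = 27.03 N.

T_AC = 15.04 N, T_BC = 27.03 N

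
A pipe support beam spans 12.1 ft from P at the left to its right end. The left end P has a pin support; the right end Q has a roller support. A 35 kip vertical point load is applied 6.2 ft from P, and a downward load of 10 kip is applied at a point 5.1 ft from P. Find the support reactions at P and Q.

Moments about P: Q_y·12.1 − 35·6.2 − 10·5.1 = 0 → Q_y = 268/12.1 = 22.1488 ≈ 22.15 kip.
ΣF_y = 0: P_y + 22.1488 − 35 − 10 = 0 → P_y = 22.85 kip.
ΣF_x = 0: no horizontal applied forces, so P_x = 0.

P_x = 0, P_y = 22.85 kip, Q_y = 22.15 kip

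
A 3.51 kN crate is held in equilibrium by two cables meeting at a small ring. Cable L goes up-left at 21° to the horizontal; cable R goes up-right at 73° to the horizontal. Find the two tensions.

T_L = 1.029 kN, T_R = 3.285 kN

ΣF_x = 0: −T_L·cos21° + T_R·cos73° = 0 → T_R = 3.19313·T_L.
ΣF_y = 0: T_L·sin21° + T_R·sin73° = 3.51.
Substitute: T_L·(0.358368 + 3.19313·0.956305) = 3.51 → T_L = 1.02873 ≈ 1.029 kN.
Then T_R = 3.19313 × 1.02873 = 3.285 kN.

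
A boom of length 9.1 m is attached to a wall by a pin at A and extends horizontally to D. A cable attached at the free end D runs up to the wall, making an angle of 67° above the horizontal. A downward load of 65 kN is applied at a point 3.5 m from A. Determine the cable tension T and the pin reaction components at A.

ΣM about A: T·sin67°·9.1 − 65·3.5 = 0 → T = 227.5/(9.1·0.920505) = 27.159 ≈ 27.16 kN.
ΣF_x = 0: A_x − T·cos67° = 0 → A_x = 27.159 × 0.390731 = 10.61 kN.
ΣF_y = 0: A_y + T·sin67° − 65 = 0 → A_y = 65 − 27.159 × 0.920505 = 40.00 kN.

T = 27.16 kN, A_x = 10.61 kN, A_y = 40.00 kN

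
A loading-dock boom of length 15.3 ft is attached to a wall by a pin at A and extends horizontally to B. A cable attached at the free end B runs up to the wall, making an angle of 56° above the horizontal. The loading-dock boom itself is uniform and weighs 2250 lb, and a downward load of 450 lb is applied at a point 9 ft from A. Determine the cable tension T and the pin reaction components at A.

T = 1676 lb, A_x = 937.4 lb, A_y = 1310 lb

ΣM about A: T·sin56°·15.3 − 2250·7.65 − 450·9 = 0 → T = 21262.5/(15.3·0.829038) = 1676.29 ≈ 1676 lb.
ΣF_x = 0: A_x − T·cos56° = 0 → A_x = 1676.29 × 0.559193 = 937.4 lb.
ΣF_y = 0: A_y + T·sin56° − 2250 − 450 = 0 → A_y = 2700 − 1676.29 × 0.829038 = 1310 lb.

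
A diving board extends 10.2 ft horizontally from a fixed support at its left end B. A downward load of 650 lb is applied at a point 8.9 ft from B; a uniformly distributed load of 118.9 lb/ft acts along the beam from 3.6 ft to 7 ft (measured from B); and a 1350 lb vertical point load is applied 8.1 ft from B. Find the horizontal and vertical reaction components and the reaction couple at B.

B_x = 0, B_y = 2404 lb, M_B = 18860 lb·ft

Resultant of the distributed load: 118.9 × 3.4 = 404.26 lb at 5.3 ft from B.
ΣF_x = 0: B_x = 0.
ΣF_y = 0: B_y − 650 − 118.9·3.4 − 1350 = 0 → B_y = 2404 lb.
ΣM about B: M_B − 650·8.9 − (118.9·3.4)·5.3 − 1350·8.1 = 0 → M_B = 18860 lb·ft.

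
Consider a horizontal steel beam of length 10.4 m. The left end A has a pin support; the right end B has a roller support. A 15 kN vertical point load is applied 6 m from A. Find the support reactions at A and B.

ΣM about A: B_y·10.4 − 15·6 = 0 → B_y = 90/10.4 = 8.65385 ≈ 8.654 kN.
ΣF_y = 0: A_y + 8.65385 − 15 = 0 → A_y = 6.346 kN.
ΣF_x = 0: no horizontal applied forces, so A_x = 0.

A_x = 0, A_y = 6.346 kN, B_y = 8.654 kN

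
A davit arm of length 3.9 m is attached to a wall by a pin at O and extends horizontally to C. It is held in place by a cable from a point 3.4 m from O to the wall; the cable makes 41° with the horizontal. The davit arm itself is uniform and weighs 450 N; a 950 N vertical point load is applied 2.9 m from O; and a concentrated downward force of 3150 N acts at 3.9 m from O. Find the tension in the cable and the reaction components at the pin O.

T = 7136 N, O_x = 5386 N, O_y = -131.6 N

ΣM about O: T·sin41°·3.4 − 450·1.95 − 950·2.9 − 3150·3.9 = 0 → T = 15917.5/(3.4·0.656059) = 7135.97 ≈ 7136 N.
ΣF_x = 0: O_x − T·cos41° = 0 → O_x = 7135.97 × 0.75471 = 5386 N.
ΣF_y = 0: O_y + T·sin41° − 450 − 950 − 3150 = 0 → O_y = 4550 − 7135.97 × 0.656059 = -131.6 N.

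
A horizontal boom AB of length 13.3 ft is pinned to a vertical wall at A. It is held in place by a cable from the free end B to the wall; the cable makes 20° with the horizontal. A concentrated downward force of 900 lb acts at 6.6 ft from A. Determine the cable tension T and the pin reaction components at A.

ΣM about A: T·sin20°·13.3 − 900·6.6 = 0 → T = 5940/(13.3·0.34202) = 1305.82 ≈ 1306 lb.
ΣF_x = 0: A_x − T·cos20° = 0 → A_x = 1305.82 × 0.939693 = 1227 lb.
ΣF_y = 0: A_y + T·sin20° − 900 = 0 → A_y = 900 − 1305.82 × 0.34202 = 453.4 lb.

T = 1306 lb, A_x = 1227 lb, A_y = 453.4 lb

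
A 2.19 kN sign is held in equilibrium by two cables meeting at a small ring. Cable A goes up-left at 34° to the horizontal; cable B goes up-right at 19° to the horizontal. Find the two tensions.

ΣF_x = 0: −T_A·cos34° + T_B·cos19° = 0 → T_B = 0.876807·T_A.
ΣF_y = 0: T_A·sin34° + T_B·sin19° = 2.19.
Substitute: T_A·(0.559193 + 0.876807·0.325568) = 2.19 → T_A = 2.59278 ≈ 2.593 kN.
Then T_B = 0.876807 × 2.59278 = 2.273 kN.

T_A = 2.593 kN, T_B = 2.273 kN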